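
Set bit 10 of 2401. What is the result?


2401 | (1 << 10) = 2401 | 1024 = 3425

3425


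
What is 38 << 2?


0b100110 << 2 = 0b10011000 = 152

152


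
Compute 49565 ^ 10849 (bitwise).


0b1100000110011101 ^ 0b10101001100001 = 0b1110101111111100 = 60412

60412


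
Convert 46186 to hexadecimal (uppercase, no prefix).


46186 = B46A hex

B46A


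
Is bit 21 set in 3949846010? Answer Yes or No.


0b11101011011011011101110111111010, bit 21 = 1. Yes

Yes


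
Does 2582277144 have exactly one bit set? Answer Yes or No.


0b10011001111010100110110000011000. Multiple bits set => No

No


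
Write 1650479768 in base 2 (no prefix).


1650479768 = 1100010011000000101001010011000 in binary

1100010011000000101001010011000


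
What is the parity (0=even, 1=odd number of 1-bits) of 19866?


0b100110110011010 has 8 ones => parity 0

0


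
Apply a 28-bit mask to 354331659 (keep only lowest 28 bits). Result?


354331659 & 268435455 = 85896203

85896203


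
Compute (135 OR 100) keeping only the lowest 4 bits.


Step 1: 135 | 100 = 231
Step 2: 231 & 15 = 7

7


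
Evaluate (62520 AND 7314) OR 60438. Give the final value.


Step 1: 62520 & 7314 = 5136
Step 2: 5136 | 60438 = 64534

64534


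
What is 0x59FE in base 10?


59FE hex = 23038 decimal

23038


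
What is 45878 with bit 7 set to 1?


45878 | (1 << 7) = 45878 | 128 = 46006

46006


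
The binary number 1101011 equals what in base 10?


1101011 in decimal = 107

107


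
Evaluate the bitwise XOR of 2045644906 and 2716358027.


0b1111001111011100001000001101010 ^ 0b10100001111010000101010110001011 = 0b11011000000001100100010111100001 = 3624289761

3624289761


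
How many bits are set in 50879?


0b1100011010111111 has 11 set bits

11


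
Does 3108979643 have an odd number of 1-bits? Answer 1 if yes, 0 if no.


0b10111001010011110100001110111011 has 19 ones => parity 1

1


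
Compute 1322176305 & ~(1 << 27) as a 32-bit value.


1322176305 & ~(1 << 27) = 1187958577

1187958577


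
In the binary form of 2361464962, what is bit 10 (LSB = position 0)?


0b10001100110000010001100010000010, position 10 = 0

0


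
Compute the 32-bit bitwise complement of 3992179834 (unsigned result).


~0b11101101111100111101010001111010 = 0b10010000011000010101110000101 = 302787461 (32-bit unsigned)

302787461


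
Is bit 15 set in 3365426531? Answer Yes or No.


0b11001000100110000101010101100011, bit 15 = 0. No

No


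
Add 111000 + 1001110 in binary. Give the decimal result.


111000 + 1001110 = 10000110 = 134

134


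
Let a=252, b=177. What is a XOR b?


252 ^ 177 = 77

77


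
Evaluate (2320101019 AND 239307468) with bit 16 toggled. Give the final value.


Step 1: 2320101019 & 239307468 = 172067464
Step 2: 172067464 ^ (1 << 16) = 172067464 ^ 65536 = 172001928

172001928


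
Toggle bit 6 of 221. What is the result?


221 ^ (1 << 6) = 221 ^ 64 = 157

157


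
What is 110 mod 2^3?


110 & 7 = 6

6


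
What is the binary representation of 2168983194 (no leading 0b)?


2168983194 = 10000001010010000000111010011010 in binary

10000001010010000000111010011010


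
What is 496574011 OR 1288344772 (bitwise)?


0b11101100110010001111000111011 | 0b1001100110010101001010011000100 = 0b1011101110110111001111011111111 = 1574674175

1574674175


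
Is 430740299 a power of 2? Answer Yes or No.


0b11001101011001001001101001011. Multiple bits set => No

No


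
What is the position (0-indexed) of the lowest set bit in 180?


0b10110100. Lowest set bit at position 2

2


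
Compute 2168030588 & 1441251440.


0b10000001001110011000010101111100 & 0b1010101111001111100000001110000 = 0b1001000011000000001110000 = 18972784

18972784


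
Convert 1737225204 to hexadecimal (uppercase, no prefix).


1737225204 = 678BF3F4 hex

678BF3F4


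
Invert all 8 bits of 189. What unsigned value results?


189 ^ 255 = 66

66


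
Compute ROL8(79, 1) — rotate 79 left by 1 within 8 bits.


Rotate 0b1001111 left by 1 (8-bit) = 0b10011110 = 158

158


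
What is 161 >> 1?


0b10100001 >> 1 = 0b1010000 = 80

80


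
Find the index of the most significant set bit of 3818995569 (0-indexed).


0b11100011101000010011111101110001. Highest set bit at position 31

31


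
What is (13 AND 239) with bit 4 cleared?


Step 1: 13 & 239 = 13
Step 2: 13 & ~(1 << 4) = 13

13


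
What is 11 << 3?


0b1011 << 3 = 0b1011000 = 88

88


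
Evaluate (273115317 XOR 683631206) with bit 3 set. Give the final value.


Step 1: 273115317 ^ 683631206 = 955779795
Step 2: 955779795 | (1 << 3) = 955779795 | 8 = 955779803

955779803


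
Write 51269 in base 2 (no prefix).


51269 = 1100100001000101 in binary

1100100001000101


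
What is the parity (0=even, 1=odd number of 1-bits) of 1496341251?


0b1011001001100000101101100000011 has 13 ones => parity 1

1


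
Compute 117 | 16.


0b1110101 | 0b10000 = 0b1110101 = 117

117


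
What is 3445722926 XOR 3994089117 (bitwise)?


0b11001101011000011000111100101110 ^ 0b11101110000100001111011010011101 = 0b100011011100010111100110110011 = 594639283

594639283


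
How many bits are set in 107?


0b1101011 has 5 set bits

5


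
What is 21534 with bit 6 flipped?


21534 ^ (1 << 6) = 21534 ^ 64 = 21598

21598


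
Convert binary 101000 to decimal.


101000 in decimal = 40

40


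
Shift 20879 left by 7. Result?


0b101000110001111 << 7 = 0b1010001100011110000000 = 2672512

2672512


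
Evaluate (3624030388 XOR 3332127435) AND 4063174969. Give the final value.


Step 1: 3624030388 ^ 3332127435 = 513698431
Step 2: 513698431 & 4063174969 = 302915641

302915641


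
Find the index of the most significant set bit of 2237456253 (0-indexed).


0b10000101010111001101111101111101. Highest set bit at position 31

31


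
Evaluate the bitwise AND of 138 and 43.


0b10001010 & 0b101011 = 0b1010 = 10

10


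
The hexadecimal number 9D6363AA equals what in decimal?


9D6363AA hex = 2640536490 decimal

2640536490


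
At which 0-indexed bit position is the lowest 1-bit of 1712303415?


0b1100110000011111010110100110111. Lowest set bit at position 0

0


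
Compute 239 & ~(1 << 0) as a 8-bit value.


239 & ~(1 << 0) = 238

238


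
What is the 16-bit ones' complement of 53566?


53566 ^ 65535 = 11969

11969


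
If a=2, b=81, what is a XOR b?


2 ^ 81 = 83

83


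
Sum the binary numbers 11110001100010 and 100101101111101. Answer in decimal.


11110001100010 + 100101101111101 = 1000011111011111 = 34783

34783


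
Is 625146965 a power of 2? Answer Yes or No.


0b100101010000101111110001010101. Multiple bits set => No

No


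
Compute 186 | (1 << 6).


186 | (1 << 6) = 186 | 64 = 250

250


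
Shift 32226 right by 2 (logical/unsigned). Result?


0b111110111100010 >> 2 = 0b1111101111000 = 8056

8056


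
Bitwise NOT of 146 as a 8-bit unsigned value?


~0b10010010 = 0b1101101 = 109 (8-bit unsigned)

109


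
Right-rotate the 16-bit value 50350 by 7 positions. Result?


Rotate 0b1100010010101110 right by 7 (16-bit) = 0b101110110001001 = 23945

23945


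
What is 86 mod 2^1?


86 & 1 = 0

0


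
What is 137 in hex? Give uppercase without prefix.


137 = 89 hex

89


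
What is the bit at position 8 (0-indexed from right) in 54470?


0b1101010011000110, position 8 = 0

0


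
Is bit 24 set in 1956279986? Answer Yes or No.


0b1110100100110100111011010110010, bit 24 = 0. No

No


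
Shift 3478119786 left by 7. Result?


0b11001111010011111110010101101010 << 7 = 0b110011110100111111100101011010100000000 = 445199332608

445199332608


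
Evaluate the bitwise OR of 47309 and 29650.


0b1011100011001101 | 0b111001111010010 = 0b1111101111011111 = 64479

64479


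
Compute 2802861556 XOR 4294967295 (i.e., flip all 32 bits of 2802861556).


2802861556 ^ 4294967295 = 1492105739

1492105739


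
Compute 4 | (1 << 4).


4 | (1 << 4) = 4 | 16 = 20

20


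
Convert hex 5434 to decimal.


5434 hex = 21556 decimal

21556


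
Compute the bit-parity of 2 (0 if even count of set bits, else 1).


0b10 has 1 ones => parity 1

1


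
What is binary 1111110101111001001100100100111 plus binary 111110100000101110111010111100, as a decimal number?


1111110101111001001100100100111 + 111110100000101110111010111100 = 10111101001111111000011111100011 = 3175057379

3175057379


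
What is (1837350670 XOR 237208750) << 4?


Step 1: 1837350670 ^ 237208750 = 1671445408
Step 2: 1671445408 << 4 = 26743126528

26743126528


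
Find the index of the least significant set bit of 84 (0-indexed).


0b1010100. Lowest set bit at position 2

2


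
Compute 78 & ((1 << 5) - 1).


78 & 31 = 14

14


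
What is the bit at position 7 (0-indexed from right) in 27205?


0b110101001000101, position 7 = 0

0


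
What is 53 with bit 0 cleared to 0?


53 & ~(1 << 0) = 52

52


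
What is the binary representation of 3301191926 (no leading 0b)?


3301191926 = 11000100110001000011000011110110 in binary

11000100110001000011000011110110


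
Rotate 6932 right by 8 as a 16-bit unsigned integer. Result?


Rotate 0b1101100010100 right by 8 (16-bit) = 0b1010000011011 = 5147

5147


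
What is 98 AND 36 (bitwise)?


0b1100010 & 0b100100 = 0b100000 = 32

32


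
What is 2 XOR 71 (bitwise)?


0b10 ^ 0b1000111 = 0b1000101 = 69

69


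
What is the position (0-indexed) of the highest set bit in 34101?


0b1000010100110101. Highest set bit at position 15

15


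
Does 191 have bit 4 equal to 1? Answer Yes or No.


0b10111111, bit 4 = 1. Yes

Yes


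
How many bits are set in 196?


0b11000100 has 3 set bits

3


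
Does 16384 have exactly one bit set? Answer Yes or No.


0b100000000000000. Only one bit set => Yes

Yes


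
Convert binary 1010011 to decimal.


1010011 in decimal = 83

83


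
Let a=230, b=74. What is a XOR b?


230 ^ 74 = 172

172


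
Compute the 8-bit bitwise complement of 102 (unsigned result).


~0b1100110 = 0b10011001 = 153 (8-bit unsigned)

153


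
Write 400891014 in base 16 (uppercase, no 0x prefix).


400891014 = 17E51C86 hex

17E51C86


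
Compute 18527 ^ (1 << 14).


18527 ^ (1 << 14) = 18527 ^ 16384 = 2143

2143


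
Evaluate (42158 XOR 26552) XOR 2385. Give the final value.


Step 1: 42158 ^ 26552 = 49942
Step 2: 49942 ^ 2385 = 51783

51783


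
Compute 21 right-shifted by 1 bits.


0b10101 >> 1 = 0b1010 = 10

10


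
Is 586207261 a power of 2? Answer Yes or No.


0b100010111100001101000000011101. Multiple bits set => No

No


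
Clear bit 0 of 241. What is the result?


241 & ~(1 << 0) = 240

240


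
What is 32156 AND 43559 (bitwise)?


0b111110110011100 & 0b1010101000100111 = 0b10100000000100 = 10244

10244


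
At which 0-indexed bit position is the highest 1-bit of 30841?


0b111100001111001. Highest set bit at position 14

14


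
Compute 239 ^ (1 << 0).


239 ^ (1 << 0) = 239 ^ 1 = 238

238


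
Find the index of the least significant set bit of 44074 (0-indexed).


0b1010110000101010. Lowest set bit at position 1

1


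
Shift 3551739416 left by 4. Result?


0b11010011101100110011111000011000 << 4 = 0b110100111011001100111110000110000000 = 56827830656

56827830656


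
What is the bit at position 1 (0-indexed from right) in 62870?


0b1111010110010110, position 1 = 1

1


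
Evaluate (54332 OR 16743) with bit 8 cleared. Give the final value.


Step 1: 54332 | 16743 = 54655
Step 2: 54655 & ~(1 << 8) = 54399

54399


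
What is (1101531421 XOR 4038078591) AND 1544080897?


Step 1: 1101531421 ^ 4038078591 = 2971154786
Step 2: 2971154786 & 1544080897 = 268961792

268961792


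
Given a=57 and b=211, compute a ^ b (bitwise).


57 ^ 211 = 234

234


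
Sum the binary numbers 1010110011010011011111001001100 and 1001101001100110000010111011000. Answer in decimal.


1010110011010011011111001001100 + 1001101001100110000010111011000 = 10100011100111001100010000100100 = 2744960036

2744960036


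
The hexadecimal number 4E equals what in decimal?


4E hex = 78 decimal

78


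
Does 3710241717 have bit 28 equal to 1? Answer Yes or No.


0b11011101001001011100101110110101, bit 28 = 1. Yes

Yes


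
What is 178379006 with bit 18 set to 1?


178379006 | (1 << 18) = 178379006 | 262144 = 178641150

178641150


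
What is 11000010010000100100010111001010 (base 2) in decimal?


11000010010000100100010111001010 in decimal = 3259123146

3259123146


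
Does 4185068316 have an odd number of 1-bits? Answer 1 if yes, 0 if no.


0b11111001011100110001001100011100 has 17 ones => parity 1

1


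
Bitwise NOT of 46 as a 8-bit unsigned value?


~0b101110 = 0b11010001 = 209 (8-bit unsigned)

209


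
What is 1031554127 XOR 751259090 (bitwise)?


0b111101011111000100010001001111 ^ 0b101100110001110100110111010010 = 0b10001101110110000100110011101 = 297470365

297470365


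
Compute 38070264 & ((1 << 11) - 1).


38070264 & 2047 = 2040

2040


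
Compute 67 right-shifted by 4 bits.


0b1000011 >> 4 = 0b100 = 4

4


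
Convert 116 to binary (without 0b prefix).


116 = 1110100 in binary

1110100


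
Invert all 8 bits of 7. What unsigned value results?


7 ^ 255 = 248

248


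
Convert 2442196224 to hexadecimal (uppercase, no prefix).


2442196224 = 9190F500 hex

9190F500


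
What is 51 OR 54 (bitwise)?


0b110011 | 0b110110 = 0b110111 = 55

55


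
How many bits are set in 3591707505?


0b11010110000101010001101101110001 has 16 set bits

16


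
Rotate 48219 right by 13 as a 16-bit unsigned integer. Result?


Rotate 0b1011110001011011 right by 13 (16-bit) = 0b1110001011011101 = 58077

58077


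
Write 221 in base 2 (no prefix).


221 = 11011101 in binary

11011101


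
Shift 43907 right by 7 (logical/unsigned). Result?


0b1010101110000011 >> 7 = 0b101010111 = 343

343


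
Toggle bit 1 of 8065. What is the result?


8065 ^ (1 << 1) = 8065 ^ 2 = 8067

8067


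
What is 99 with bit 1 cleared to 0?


99 & ~(1 << 1) = 97

97


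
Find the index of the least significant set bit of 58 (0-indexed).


0b111010. Lowest set bit at position 1

1


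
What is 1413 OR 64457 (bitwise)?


0b10110000101 | 0b1111101111001001 = 0b1111111111001101 = 65485

65485


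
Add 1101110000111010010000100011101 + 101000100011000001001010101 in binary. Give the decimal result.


1101110000111010010000100011101 + 101000100011000001001010101 = 1110011001011101010001101110010 = 1932436338

1932436338


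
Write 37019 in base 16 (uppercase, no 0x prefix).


37019 = 909B hex

909B


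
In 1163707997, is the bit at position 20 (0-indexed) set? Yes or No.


0b1000101010111001100011001011101, bit 20 = 1. Yes

Yes


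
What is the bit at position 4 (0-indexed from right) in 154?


0b10011010, position 4 = 1

1


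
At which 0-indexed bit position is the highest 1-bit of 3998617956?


0b11101110010101100001000101100100. Highest set bit at position 31

31


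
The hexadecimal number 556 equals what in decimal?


556 hex = 1366 decimal

1366


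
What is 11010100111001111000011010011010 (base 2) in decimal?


11010100111001111000011010011010 in decimal = 3571943066

3571943066


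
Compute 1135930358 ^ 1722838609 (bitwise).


0b1000011101101001110101111110110 ^ 0b1100110101100000110111001010001 = 0b100101000001001000010110100111 = 621053351

621053351


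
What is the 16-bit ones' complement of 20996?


20996 ^ 65535 = 44539

44539


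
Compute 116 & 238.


0b1110100 & 0b11101110 = 0b1100100 = 100

100


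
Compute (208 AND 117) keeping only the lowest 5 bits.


Step 1: 208 & 117 = 80
Step 2: 80 & 31 = 16

16


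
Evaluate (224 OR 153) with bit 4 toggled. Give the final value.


Step 1: 224 | 153 = 249
Step 2: 249 ^ (1 << 4) = 249 ^ 16 = 233

233


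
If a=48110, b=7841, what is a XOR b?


48110 ^ 7841 = 42319

42319


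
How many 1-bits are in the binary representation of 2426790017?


0b10010000101001011110000010000001 has 11 set bits

11


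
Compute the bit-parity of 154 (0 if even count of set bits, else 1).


0b10011010 has 4 ones => parity 0

0


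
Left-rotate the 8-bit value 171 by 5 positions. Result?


Rotate 0b10101011 left by 5 (8-bit) = 0b1110101 = 117

117


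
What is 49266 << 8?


0b1100000001110010 << 8 = 0b110000000111001000000000 = 12612096

12612096


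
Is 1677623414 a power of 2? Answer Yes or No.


0b1100011111111101000000001110110. Multiple bits set => No

No


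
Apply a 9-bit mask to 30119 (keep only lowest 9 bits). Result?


30119 & 511 = 423

423


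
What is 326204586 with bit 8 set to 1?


326204586 | (1 << 8) = 326204586 | 256 = 326204842

326204842


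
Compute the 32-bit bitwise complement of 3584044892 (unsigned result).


~0b11010101101000000010111101011100 = 0b101010010111111101000010100011 = 710922403 (32-bit unsigned)

710922403


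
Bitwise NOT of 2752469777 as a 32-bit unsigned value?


~0b10100100000011110101101100010001 = 0b1011011111100001010010011101110 = 1542497518 (32-bit unsigned)

1542497518


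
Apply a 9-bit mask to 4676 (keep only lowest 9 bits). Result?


4676 & 511 = 68

68


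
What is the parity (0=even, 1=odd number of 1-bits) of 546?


0b1000100010 has 3 ones => parity 1

1


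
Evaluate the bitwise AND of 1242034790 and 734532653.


0b1001010000001111111001001100110 & 0b101011110010000001010000101101 = 0b1010000000000001000000100100 = 167776292

167776292


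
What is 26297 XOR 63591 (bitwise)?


0b110011010111001 ^ 0b1111100001100111 = 0b1001111011011110 = 40670

40670


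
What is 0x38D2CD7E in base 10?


38D2CD7E hex = 953339262 decimal

953339262


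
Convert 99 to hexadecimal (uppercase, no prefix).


99 = 63 hex

63


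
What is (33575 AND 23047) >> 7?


Step 1: 33575 & 23047 = 519
Step 2: 519 >> 7 = 4

4


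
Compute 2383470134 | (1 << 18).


2383470134 | (1 << 18) = 2383470134 | 262144 = 2383732278

2383732278


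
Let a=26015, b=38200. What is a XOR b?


26015 ^ 38200 = 61607

61607


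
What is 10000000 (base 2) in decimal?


10000000 in decimal = 128

128


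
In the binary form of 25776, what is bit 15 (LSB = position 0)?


0b110010010110000, position 15 = 0

0


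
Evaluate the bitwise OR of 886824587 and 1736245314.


0b110100110110111101111010001011 | 0b1100111011111010000000001000010 = 0b1110111111111111101111011001011 = 2013257419

2013257419


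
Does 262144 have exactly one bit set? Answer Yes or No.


0b1000000000000000000. Only one bit set => Yes

Yes


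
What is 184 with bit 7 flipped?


184 ^ (1 << 7) = 184 ^ 128 = 56

56


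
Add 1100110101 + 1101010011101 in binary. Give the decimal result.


1100110101 + 1101010011101 = 1110111010010 = 7634

7634


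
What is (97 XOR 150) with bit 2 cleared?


Step 1: 97 ^ 150 = 247
Step 2: 247 & ~(1 << 2) = 243

243


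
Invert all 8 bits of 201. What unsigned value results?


201 ^ 255 = 54

54


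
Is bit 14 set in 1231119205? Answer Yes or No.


0b1001001011000010110001101100101, bit 14 = 1. Yes

Yes


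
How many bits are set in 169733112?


0b1010000111011110101111111000 has 17 set bits

17


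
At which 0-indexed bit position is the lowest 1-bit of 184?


0b10111000. Lowest set bit at position 3

3


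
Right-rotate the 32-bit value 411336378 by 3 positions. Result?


Rotate 0b11000100001000111111010111010 right by 3 (32-bit) = 0b1000011000100001000111111010111 = 1125158871

1125158871


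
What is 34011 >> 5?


0b1000010011011011 >> 5 = 0b10000100110 = 1062

1062


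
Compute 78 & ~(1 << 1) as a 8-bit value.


78 & ~(1 << 1) = 76

76


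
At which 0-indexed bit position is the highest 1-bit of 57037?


0b1101111011001101. Highest set bit at position 15

15


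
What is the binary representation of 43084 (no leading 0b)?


43084 = 1010100001001100 in binary

1010100001001100


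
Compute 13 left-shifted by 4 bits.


0b1101 << 4 = 0b11010000 = 208

208


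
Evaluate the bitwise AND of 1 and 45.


0b1 & 0b101101 = 0b1 = 1

1


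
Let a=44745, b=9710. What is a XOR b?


44745 ^ 9710 = 35623

35623


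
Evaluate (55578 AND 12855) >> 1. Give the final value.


Step 1: 55578 & 12855 = 4114
Step 2: 4114 >> 1 = 2057

2057


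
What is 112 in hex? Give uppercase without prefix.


112 = 70 hex

70


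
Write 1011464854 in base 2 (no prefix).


1011464854 = 111100010010011011101010010110 in binary

111100010010011011101010010110


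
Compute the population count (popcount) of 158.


0b10011110 has 5 set bits

5


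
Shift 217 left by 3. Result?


0b11011001 << 3 = 0b11011001000 = 1736

1736


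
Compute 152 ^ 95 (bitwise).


0b10011000 ^ 0b1011111 = 0b11000111 = 199

199


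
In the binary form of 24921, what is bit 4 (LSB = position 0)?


0b110000101011001, position 4 = 1

1


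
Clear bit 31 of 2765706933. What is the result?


2765706933 & ~(1 << 31) = 618223285

618223285


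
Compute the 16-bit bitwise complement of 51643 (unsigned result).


~0b1100100110111011 = 0b11011001000100 = 13892 (16-bit unsigned)

13892


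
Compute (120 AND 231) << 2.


Step 1: 120 & 231 = 96
Step 2: 96 << 2 = 384

384


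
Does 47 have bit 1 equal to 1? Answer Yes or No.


0b101111, bit 1 = 1. Yes

Yes


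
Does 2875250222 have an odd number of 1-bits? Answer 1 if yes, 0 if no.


0b10101011011000001101011000101110 has 16 ones => parity 0

0


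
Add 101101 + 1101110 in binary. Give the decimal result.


101101 + 1101110 = 10011011 = 155

155


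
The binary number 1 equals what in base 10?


1 in decimal = 1

1


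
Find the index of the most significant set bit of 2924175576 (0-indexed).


0b10101110010010110110000011011000. Highest set bit at position 31

31


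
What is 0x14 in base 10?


14 hex = 20 decimal

20


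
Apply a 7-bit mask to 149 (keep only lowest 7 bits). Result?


149 & 127 = 21

21


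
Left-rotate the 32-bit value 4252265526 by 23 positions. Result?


Rotate 0b11111101011101000110110000110110 left by 23 (32-bit) = 0b11011011111101011101000110110 = 461290038

461290038


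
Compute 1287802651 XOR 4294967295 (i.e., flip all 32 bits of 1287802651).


1287802651 ^ 4294967295 = 3007164644

3007164644


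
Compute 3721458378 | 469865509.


0b11011101110100001111001011001010 | 0b11100000000011001010000100101 = 0b11011101110100011111011011101111 = 3721524975

3721524975


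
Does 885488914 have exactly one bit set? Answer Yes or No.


0b110100110001110111110100010010. Multiple bits set => No

No


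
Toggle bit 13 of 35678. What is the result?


35678 ^ (1 << 13) = 35678 ^ 8192 = 43870

43870


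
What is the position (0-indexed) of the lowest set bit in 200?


0b11001000. Lowest set bit at position 3

3


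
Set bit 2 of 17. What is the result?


17 | (1 << 2) = 17 | 4 = 21

21


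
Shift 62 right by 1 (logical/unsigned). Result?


0b111110 >> 1 = 0b11111 = 31

31


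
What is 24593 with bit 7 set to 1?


24593 | (1 << 7) = 24593 | 128 = 24721

24721


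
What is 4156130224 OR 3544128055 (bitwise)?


0b11110111101110011000001110110000 | 0b11010011001111110001101000110111 = 0b11110111101111111001101110110111 = 4156529591

4156529591


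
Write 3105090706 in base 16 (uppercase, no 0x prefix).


3105090706 = B913EC92 hex

B913EC92


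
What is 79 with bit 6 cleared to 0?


79 & ~(1 << 6) = 15

15


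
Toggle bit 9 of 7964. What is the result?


7964 ^ (1 << 9) = 7964 ^ 512 = 7452

7452


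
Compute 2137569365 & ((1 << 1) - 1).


2137569365 & 1 = 1

1


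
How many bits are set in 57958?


0b1110001001100110 has 8 set bits

8


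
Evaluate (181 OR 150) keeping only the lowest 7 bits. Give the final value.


Step 1: 181 | 150 = 183
Step 2: 183 & 127 = 55

55


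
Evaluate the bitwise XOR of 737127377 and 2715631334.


0b101011111011111010101111010001 ^ 0b10100001110111010011111011100110 = 0b10001010001100101001010100110111 = 2318570807

2318570807


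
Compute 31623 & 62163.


0b111101110000111 & 0b1111001011010011 = 0b111001010000011 = 29315

29315


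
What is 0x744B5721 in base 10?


744B5721 hex = 1951094561 decimal

1951094561


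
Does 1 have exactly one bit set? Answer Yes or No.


0b1. Only one bit set => Yes

Yes


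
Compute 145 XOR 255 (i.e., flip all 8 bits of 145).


145 ^ 255 = 110

110


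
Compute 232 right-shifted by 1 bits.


0b11101000 >> 1 = 0b1110100 = 116

116


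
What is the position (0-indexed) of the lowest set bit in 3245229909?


0b11000001011011100100011101010101. Lowest set bit at position 0

0


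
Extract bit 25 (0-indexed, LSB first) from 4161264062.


0b11111000000001111101100110111110, position 25 = 0

0


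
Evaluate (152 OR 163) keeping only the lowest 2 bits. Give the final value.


Step 1: 152 | 163 = 187
Step 2: 187 & 3 = 3

3


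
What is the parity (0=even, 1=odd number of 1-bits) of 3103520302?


0b10111000111110111111011000101110 has 21 ones => parity 1

1


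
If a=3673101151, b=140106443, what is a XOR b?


3673101151 ^ 140106443 = 3535194516

3535194516


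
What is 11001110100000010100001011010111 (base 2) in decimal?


11001110100000010100001011010111 in decimal = 3464577751

3464577751


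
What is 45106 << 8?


0b1011000000110010 << 8 = 0b101100000011001000000000 = 11547136

11547136


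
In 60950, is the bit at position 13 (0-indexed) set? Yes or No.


0b1110111000010110, bit 13 = 1. Yes

Yes


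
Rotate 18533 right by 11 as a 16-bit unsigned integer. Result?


Rotate 0b100100001100101 right by 11 (16-bit) = 0b110010101001 = 3241

3241


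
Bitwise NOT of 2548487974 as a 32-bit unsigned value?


~0b10010111111001101101011100100110 = 0b1101000000110010010100011011001 = 1746479321 (32-bit unsigned)

1746479321


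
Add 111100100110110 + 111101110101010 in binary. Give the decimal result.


111100100110110 + 111101110101010 = 1111010011100000 = 62688

62688


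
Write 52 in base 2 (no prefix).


52 = 110100 in binary

110100


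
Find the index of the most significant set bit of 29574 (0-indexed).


0b111001110000110. Highest set bit at position 14

14


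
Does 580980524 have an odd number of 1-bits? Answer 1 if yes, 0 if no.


0b100010101000010000111100101100 has 12 ones => parity 0

0


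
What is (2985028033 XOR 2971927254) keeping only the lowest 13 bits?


Step 1: 2985028033 ^ 2971927254 = 13626135
Step 2: 13626135 & 8191 = 2839

2839


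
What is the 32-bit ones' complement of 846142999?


846142999 ^ 4294967295 = 3448824296

3448824296


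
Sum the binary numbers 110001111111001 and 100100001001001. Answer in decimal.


110001111111001 + 100100001001001 = 1010110001000010 = 44098

44098


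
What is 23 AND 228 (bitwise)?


0b10111 & 0b11100100 = 0b100 = 4

4


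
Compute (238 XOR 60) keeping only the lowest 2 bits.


Step 1: 238 ^ 60 = 210
Step 2: 210 & 3 = 2

2


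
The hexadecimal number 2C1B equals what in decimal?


2C1B hex = 11291 decimal

11291


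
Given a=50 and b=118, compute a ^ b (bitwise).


50 ^ 118 = 68

68


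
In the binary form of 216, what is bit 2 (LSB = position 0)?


0b11011000, position 2 = 0

0


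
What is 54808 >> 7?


0b1101011000011000 >> 7 = 0b110101100 = 428

428


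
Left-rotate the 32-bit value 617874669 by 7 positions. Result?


Rotate 0b100100110101000000010011101101 left by 7 (32-bit) = 0b1101010000000100111011010010010 = 1778546322

1778546322


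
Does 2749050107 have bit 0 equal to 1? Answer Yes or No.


0b10100011110110110010110011111011, bit 0 = 1. Yes

Yes


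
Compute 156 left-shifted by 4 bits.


0b10011100 << 4 = 0b100111000000 = 2496

2496


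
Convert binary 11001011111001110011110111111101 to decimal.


11001011111001110011110111111101 in decimal = 3420929533

3420929533


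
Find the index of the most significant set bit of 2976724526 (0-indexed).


0b10110001011011010011011000101110. Highest set bit at position 31

31


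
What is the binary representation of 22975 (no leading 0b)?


22975 = 101100110111111 in binary

101100110111111


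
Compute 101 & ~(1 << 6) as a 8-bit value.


101 & ~(1 << 6) = 37

37


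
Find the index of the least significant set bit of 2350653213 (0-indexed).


0b10001100000111000001111100011101. Lowest set bit at position 0

0


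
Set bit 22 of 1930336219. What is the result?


1930336219 | (1 << 22) = 1930336219 | 4194304 = 1934530523

1934530523


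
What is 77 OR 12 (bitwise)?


0b1001101 | 0b1100 = 0b1001101 = 77

77


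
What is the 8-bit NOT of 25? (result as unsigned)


~0b11001 = 0b11100110 = 230 (8-bit unsigned)

230


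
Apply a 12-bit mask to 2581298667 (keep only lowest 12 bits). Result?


2581298667 & 4095 = 3563

3563


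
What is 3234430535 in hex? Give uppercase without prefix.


3234430535 = C0C97E47 hex

C0C97E47


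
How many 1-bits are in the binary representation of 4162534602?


0b11111000000110110011110011001010 has 17 set bits

17


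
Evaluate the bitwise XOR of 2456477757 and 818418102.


0b10010010011010101110000000111101 ^ 0b110000110010000001000110110110 = 0b10100010101000101111000110001011 = 2728587659

2728587659


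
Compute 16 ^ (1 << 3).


16 ^ (1 << 3) = 16 ^ 8 = 24

24


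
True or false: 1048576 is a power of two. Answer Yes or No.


0b100000000000000000000. Only one bit set => Yes

Yes


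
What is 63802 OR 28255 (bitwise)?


0b1111100100111010 | 0b110111001011111 = 0b1111111101111111 = 65407

65407


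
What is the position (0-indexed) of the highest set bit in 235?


0b11101011. Highest set bit at position 7

7


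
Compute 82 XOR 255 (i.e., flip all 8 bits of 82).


82 ^ 255 = 173

173


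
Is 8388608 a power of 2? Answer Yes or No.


0b100000000000000000000000. Only one bit set => Yes

Yes


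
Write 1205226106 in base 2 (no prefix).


1205226106 = 1000111110101100100101001111010 in binary

1000111110101100100101001111010


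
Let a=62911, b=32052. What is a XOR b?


62911 ^ 32052 = 34955

34955


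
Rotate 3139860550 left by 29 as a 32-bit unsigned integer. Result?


Rotate 0b10111011001001100111100001000110 left by 29 (32-bit) = 0b11010111011001001100111100001000 = 3613708040

3613708040


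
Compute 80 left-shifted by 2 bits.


0b1010000 << 2 = 0b101000000 = 320

320


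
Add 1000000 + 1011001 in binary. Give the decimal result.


1000000 + 1011001 = 10011001 = 153

153


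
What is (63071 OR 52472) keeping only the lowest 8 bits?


Step 1: 63071 | 52472 = 65279
Step 2: 65279 & 255 = 255

255


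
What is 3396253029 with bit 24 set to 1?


3396253029 | (1 << 24) = 3396253029 | 16777216 = 3413030245

3413030245


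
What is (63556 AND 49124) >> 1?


Step 1: 63556 & 49124 = 47172
Step 2: 47172 >> 1 = 23586

23586


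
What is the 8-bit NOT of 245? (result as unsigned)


~0b11110101 = 0b1010 = 10 (8-bit unsigned)

10


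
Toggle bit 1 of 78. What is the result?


78 ^ (1 << 1) = 78 ^ 2 = 76

76


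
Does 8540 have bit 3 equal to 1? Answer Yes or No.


0b10000101011100, bit 3 = 1. Yes

Yes


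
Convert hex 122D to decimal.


122D hex = 4653 decimal

4653


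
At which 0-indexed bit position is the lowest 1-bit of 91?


0b1011011. Lowest set bit at position 0

0


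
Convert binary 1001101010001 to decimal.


1001101010001 in decimal = 4945

4945


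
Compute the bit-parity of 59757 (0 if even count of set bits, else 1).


0b1110100101101101 has 10 ones => parity 0

0


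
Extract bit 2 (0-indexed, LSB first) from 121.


0b1111001, position 2 = 0

0


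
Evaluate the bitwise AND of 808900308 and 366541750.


0b110000001101101101011011010100 & 0b10101110110001111101110110110 = 0b10000000100001101001010010100 = 269537940

269537940


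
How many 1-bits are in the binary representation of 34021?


0b1000010011100101 has 7 set bits

7


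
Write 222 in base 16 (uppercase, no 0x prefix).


222 = DE hex

DE


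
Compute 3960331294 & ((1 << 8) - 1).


3960331294 & 255 = 30

30


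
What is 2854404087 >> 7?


0b10101010001000101011111111110111 >> 7 = 0b1010101000100010101111111 = 22300031

22300031


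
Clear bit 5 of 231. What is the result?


231 & ~(1 << 5) = 199

199


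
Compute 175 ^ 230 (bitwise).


0b10101111 ^ 0b11100110 = 0b1001001 = 73

73


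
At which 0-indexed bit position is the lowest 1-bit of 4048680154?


0b11110001010100011111010011011010. Lowest set bit at position 1

1


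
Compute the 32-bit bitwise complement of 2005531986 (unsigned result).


~0b1110111100010011111110101010010 = 0b10001000011101100000001010101101 = 2289435309 (32-bit unsigned)

2289435309


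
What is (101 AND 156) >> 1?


Step 1: 101 & 156 = 4
Step 2: 4 >> 1 = 2

2


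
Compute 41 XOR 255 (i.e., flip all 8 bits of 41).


41 ^ 255 = 214

214


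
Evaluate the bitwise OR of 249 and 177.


0b11111001 | 0b10110001 = 0b11111001 = 249

249


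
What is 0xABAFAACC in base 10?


ABAFAACC hex = 2880416460 decimal

2880416460


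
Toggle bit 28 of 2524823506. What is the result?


2524823506 ^ (1 << 28) = 2524823506 ^ 268435456 = 2256388050

2256388050


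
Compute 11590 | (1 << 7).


11590 | (1 << 7) = 11590 | 128 = 11718

11718


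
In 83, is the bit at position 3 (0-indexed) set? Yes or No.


0b1010011, bit 3 = 0. No

No


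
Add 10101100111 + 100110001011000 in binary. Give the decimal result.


10101100111 + 100110001011000 = 101000110111111 = 20927

20927


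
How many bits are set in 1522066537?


0b1011010101110001110010001101001 has 16 set bits

16


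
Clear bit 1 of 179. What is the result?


179 & ~(1 << 1) = 177

177


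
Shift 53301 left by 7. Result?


0b1101000000110101 << 7 = 0b11010000001101010000000 = 6822528

6822528


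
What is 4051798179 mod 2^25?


4051798179 & 33554431 = 25266339

25266339


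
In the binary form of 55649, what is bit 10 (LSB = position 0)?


0b1101100101100001, position 10 = 0

0


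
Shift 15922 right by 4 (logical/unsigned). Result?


0b11111000110010 >> 4 = 0b1111100011 = 995

995


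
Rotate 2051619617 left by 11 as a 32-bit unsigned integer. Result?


Rotate 0b1111010010010010011101100100001 left by 11 (32-bit) = 0b1001001110110010000101111010010 = 1238961106

1238961106


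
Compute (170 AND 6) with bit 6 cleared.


Step 1: 170 & 6 = 2
Step 2: 2 & ~(1 << 6) = 2

2


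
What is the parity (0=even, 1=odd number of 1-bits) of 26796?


0b110100010101100 has 7 ones => parity 1

1


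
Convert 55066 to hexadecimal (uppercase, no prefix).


55066 = D71A hex

D71A


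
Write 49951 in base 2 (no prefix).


49951 = 1100001100011111 in binary

1100001100011111


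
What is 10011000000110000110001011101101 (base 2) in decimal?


10011000000110000110001011101101 in decimal = 2551735021

2551735021


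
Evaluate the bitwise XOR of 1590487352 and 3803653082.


0b1011110110011001110100100111000 ^ 0b11100010101101110010001111011010 = 0b10111100011110111100101011100010 = 3162229474

3162229474


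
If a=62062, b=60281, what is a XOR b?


62062 ^ 60281 = 6423

6423


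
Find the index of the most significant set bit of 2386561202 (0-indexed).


0b10001110010000000000100010110010. Highest set bit at position 31

31


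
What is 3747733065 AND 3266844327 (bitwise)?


0b11011111011000011101111001001001 & 0b11000010101110000001011010100111 = 0b11000010001000000001011000000001 = 3256882689

3256882689


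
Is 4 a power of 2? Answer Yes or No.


0b100. Only one bit set => Yes

Yes


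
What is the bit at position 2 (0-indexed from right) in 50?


0b110010, position 2 = 0

0


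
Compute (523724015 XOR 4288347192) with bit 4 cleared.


Step 1: 523724015 ^ 4288347192 = 3769473239
Step 2: 3769473239 & ~(1 << 4) = 3769473223

3769473223


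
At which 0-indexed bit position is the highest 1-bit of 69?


0b1000101. Highest set bit at position 6

6


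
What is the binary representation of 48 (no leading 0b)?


48 = 110000 in binary

110000


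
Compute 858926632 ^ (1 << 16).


858926632 ^ (1 << 16) = 858926632 ^ 65536 = 858992168

858992168


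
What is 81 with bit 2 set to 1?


81 | (1 << 2) = 81 | 4 = 85

85


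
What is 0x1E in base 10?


1E hex = 30 decimal

30


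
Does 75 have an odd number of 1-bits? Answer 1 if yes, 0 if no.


0b1001011 has 4 ones => parity 0

0


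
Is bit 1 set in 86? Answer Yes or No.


0b1010110, bit 1 = 1. Yes

Yes


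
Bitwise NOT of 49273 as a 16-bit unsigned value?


~0b1100000001111001 = 0b11111110000110 = 16262 (16-bit unsigned)

16262


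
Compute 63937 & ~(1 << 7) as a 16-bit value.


63937 & ~(1 << 7) = 63809

63809


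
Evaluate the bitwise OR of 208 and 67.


0b11010000 | 0b1000011 = 0b11010011 = 211

211


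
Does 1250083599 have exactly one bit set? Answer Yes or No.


0b1001010100000101100001100001111. Multiple bits set => No

No


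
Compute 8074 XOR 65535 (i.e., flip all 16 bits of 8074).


8074 ^ 65535 = 57461

57461


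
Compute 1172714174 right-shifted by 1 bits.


0b1000101111001100011001010111110 >> 1 = 0b100010111100110001100101011111 = 586357087

586357087


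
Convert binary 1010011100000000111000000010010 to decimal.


1010011100000000111000000010010 in decimal = 1400926226

1400926226


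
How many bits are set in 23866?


0b101110100111010 has 9 set bits

9


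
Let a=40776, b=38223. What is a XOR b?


40776 ^ 38223 = 2567

2567


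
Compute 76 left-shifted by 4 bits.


0b1001100 << 4 = 0b10011000000 = 1216

1216


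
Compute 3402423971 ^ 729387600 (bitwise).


0b11001010110011001101111010100011 ^ 0b101011011110011001001001010000 = 0b11100001101101010100110011110011 = 3786755315

3786755315


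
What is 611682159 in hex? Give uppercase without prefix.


611682159 = 2475876F hex

2475876F


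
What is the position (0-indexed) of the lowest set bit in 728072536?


0b101011011001011000000101011000. Lowest set bit at position 3

3


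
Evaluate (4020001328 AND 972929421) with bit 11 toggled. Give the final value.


Step 1: 4020001328 & 972929421 = 698095616
Step 2: 698095616 ^ (1 << 11) = 698095616 ^ 2048 = 698093568

698093568
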